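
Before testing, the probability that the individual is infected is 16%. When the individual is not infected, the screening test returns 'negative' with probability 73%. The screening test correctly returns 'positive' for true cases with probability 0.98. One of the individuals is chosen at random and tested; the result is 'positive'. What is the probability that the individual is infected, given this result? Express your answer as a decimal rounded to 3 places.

P(H | E) ≈ 0.409

Let H be the event that the individual is infected. P(H) = 0.16, so P(¬H) = 0.84. With E the 'positive' result, P(E|H) = 0.98 and P(E|¬H) = 0.27.
P(E) = 0.98·0.16 + 0.27·0.84 = 0.15680 + 0.22680 = 0.38360.
By Bayes' theorem, P(H|E) = 0.15680 / 0.38360 = 0.409.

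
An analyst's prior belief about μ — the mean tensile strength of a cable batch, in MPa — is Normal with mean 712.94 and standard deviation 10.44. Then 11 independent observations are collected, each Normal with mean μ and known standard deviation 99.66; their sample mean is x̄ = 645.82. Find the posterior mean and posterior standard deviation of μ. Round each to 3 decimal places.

Prior precision 1/τ₀² = 1/10.44² = 0.00917485; data precision n/σ² = 11/99.66² = 0.00110752.
Posterior precision = 0.00917485 + 0.00110752 = 0.0102824, giving posterior SD = 1/√0.0102824 = 9.862.
Posterior mean = (0.00917485·712.94 + 0.00110752·645.82) / 0.0102824 = 705.710.

Posterior mean ≈ 705.710; posterior SD ≈ 9.862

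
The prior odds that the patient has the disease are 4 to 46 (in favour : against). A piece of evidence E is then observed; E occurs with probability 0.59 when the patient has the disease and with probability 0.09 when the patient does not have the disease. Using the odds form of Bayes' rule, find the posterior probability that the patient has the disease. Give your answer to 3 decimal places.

Posterior probability ≈ 0.363

Prior odds = 4/46 = 0.086957.
Likelihood ratio for E = 0.59/0.09 = 6.5556.
Posterior odds = prior odds × LR = 0.57005.
Posterior probability = odds/(1+odds) = 0.57005/1.5700 = 0.363.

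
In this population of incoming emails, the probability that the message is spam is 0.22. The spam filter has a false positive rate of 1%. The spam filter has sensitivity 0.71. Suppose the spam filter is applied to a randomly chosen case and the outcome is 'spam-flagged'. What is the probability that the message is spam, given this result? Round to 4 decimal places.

Write H for 'the message is spam'. Prior odds H:¬H = 0.22/0.78 = 0.28205. For the 'spam-flagged' outcome, the likelihood ratio is 0.71/0.01 = 71.000.
Posterior odds = 0.28205 × 71.000 = 20.026, so P(H|E) = 20.026/(1+20.026) = 0.9524.

P(H | E) ≈ 0.9524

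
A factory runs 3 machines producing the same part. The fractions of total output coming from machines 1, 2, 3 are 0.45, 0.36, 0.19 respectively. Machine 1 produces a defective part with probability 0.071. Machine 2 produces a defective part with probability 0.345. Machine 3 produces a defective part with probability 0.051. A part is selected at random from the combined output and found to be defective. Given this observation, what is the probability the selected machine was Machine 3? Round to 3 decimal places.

Posterior probability ≈ 0.058

P(defective|M1) = 0.071; P(defective|M2) = 0.345; P(defective|M3) = 0.051.
Prior × likelihood for each source: 0.45·0.071=0.03195, 0.36·0.345=0.1242, 0.19·0.051=0.009690. Summing gives P(defective) = 0.16584.
P(Machine 3 | defective) = 0.009690 / 0.16584 = 0.058.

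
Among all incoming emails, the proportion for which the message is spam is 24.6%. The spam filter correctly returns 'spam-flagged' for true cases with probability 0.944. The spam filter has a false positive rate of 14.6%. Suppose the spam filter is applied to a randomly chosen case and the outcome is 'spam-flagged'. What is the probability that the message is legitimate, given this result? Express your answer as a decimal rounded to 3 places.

Write H for 'the message is spam'. Prior odds H:¬H = 0.246/0.754 = 0.32626. For the 'spam-flagged' outcome, the likelihood ratio is 0.944/0.146 = 6.4658.
Posterior odds = 0.32626 × 6.4658 = 2.1095, so P(H|E) = 2.1095/(1+2.1095) = 0.678. Then P(¬H|E) = 1 − 0.678 = 0.322.

P(¬H | E) ≈ 0.322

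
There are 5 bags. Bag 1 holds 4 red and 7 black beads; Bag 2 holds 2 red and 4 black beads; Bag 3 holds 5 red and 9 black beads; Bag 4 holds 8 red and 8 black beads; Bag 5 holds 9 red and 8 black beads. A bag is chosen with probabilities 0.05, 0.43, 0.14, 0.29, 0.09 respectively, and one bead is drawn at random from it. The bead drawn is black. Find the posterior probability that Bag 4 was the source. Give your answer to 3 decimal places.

Tabulate prior·likelihood by source: [1] prior 0.05, lik 0.6364, product 0.03182; [2] prior 0.43, lik 0.6667, product 0.2867; [3] prior 0.14, lik 0.6429, product 0.09000; [4] prior 0.29, lik 0.5, product 0.1450; [5] prior 0.09, lik 0.4706, product 0.04235.
Normalizing constant = 0.59584; the posterior for Bag 4 is its product over the sum, 0.1450/0.59584 = 0.243.

Posterior probability ≈ 0.243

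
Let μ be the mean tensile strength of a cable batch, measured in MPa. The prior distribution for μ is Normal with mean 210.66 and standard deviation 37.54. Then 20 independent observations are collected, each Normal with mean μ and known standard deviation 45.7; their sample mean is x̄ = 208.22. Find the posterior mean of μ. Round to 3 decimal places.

Prior precision 1/τ₀² = 1/37.54² = 0.00070960; data precision n/σ² = 20/45.7² = 0.00957630.
Posterior precision = 0.00070960 + 0.00957630 = 0.0102859.
Posterior mean = (0.00070960·210.66 + 0.00957630·208.22) / 0.0102859 = 208.388.

Posterior mean ≈ 208.388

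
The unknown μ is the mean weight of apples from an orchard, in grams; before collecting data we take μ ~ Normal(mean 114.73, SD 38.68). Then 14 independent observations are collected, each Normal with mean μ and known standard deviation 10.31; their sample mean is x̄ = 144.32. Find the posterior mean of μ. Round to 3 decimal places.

Posterior mean ≈ 144.171

With known σ, the Normal prior is conjugate. Weight on the data is w = (n/σ²)/(n/σ² + 1/τ₀²) = 0.131708/(0.131708+0.00066839) = 0.99495.
Posterior mean = w·x̄ + (1−w)·μ₀ = 0.99495·144.32 + 0.0050491·114.73 = 144.171.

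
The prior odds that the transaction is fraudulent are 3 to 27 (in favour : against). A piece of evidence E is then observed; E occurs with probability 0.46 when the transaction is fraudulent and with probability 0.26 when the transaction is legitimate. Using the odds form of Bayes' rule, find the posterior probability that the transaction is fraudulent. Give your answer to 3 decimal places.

Posterior probability ≈ 0.164

Prior odds = 3/27 = 0.11111.
Likelihood ratio for E = 0.46/0.26 = 1.7692.
Posterior odds = prior odds × LR = 0.19658.
Posterior probability = odds/(1+odds) = 0.19658/1.1966 = 0.164.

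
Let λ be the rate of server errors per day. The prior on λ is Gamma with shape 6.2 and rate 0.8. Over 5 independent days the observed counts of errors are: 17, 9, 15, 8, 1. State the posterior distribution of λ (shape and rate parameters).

Posterior: Gamma(shape=56.2, rate=5.8)

The Poisson likelihood adds the total count to the shape and the number of exposure periods to the rate. Here ∑xᵢ = 50 and n = 5, so shape 6.2→56.2 and rate 0.8→5.8.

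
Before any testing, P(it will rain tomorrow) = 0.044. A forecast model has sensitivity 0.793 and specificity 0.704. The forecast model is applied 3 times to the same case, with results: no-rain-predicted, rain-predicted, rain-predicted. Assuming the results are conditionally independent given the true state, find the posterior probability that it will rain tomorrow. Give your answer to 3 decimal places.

Posterior P(H) ≈ 0.089

Let H be the event that it will rain tomorrow; start with P(H) = 0.044. P('rain-predicted'|H) = 0.793, P('rain-predicted'|¬H) = 0.296.
Update on result 1 ('no-rain-predicted'): P(H) ← 0.207·0.0440 / (0.207·0.0440 + 0.704·0.9560) = 0.0091080/0.68213 = 0.0134.
Update on result 2 ('rain-predicted'): P(H) ← 0.793·0.0134 / (0.793·0.0134 + 0.296·0.9866) = 0.010588/0.30264 = 0.0350.
Update on result 3 ('rain-predicted'): P(H) ← 0.793·0.0350 / (0.793·0.0350 + 0.296·0.9650) = 0.027745/0.31339 = 0.0885.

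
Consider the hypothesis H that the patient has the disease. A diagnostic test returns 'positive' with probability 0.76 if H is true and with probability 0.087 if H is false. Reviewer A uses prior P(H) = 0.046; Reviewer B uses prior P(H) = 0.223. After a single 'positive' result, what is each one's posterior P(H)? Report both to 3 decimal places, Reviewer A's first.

The likelihood ratio for a 'positive' result is 0.76/0.087 = 8.7356.
Reviewer A: prior odds 0.046/0.954 = 0.048218; posterior odds 0.42121; posterior probability 0.296.
Reviewer B: prior odds 0.223/0.777 = 0.28700; posterior odds 2.5071; posterior probability 0.715.

Reviewer A: 0.296; Reviewer B: 0.715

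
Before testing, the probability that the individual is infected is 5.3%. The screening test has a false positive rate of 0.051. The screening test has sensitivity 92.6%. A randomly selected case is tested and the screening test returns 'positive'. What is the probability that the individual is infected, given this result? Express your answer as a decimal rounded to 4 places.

Write H for 'the individual is infected'. Prior odds H:¬H = 0.053/0.947 = 0.055966. For the 'positive' outcome, the likelihood ratio is 0.926/0.051 = 18.157.
Posterior odds = 0.055966 × 18.157 = 1.0162, so P(H|E) = 1.0162/(1+1.0162) = 0.5040.

P(H | E) ≈ 0.5040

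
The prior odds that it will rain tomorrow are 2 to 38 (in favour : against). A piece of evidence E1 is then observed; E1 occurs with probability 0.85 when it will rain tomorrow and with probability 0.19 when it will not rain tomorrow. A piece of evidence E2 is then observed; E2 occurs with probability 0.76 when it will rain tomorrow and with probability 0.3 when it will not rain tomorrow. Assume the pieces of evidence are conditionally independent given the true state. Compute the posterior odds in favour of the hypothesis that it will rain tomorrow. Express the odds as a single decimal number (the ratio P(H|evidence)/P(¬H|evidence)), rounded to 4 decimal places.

Prior odds = 2/38 = 0.052632. In log-odds, ln(0.052632) = -2.9444.
Add log likelihood ratios: ln(4.4737) + ln(2.5333) = 2.4277.
Posterior log-odds = -0.51669, so posterior odds = exp(-0.51669) = 0.59649.

Posterior odds ≈ 0.5965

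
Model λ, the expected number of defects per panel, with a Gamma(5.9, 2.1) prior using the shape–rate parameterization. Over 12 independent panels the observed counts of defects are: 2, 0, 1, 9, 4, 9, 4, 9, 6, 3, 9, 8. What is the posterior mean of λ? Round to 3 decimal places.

Posterior mean ≈ 4.957

Total count ∑xᵢ = 64 over n = 12 panels.
Gamma is conjugate to the Poisson likelihood: posterior is Gamma(shape = 5.9+64 = 69.9, rate = 2.1+12 = 14.1).
E[λ | data] = 69.9/14.1 = 4.957.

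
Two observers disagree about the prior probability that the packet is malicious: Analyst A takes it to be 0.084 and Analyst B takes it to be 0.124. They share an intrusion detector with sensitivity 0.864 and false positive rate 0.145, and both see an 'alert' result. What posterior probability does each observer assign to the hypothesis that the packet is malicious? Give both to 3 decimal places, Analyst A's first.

The likelihood ratio for an 'alert' result is 0.864/0.145 = 5.9586.
Analyst A: prior odds 0.084/0.916 = 0.091703; posterior odds 0.54642; posterior probability 0.353.
Analyst B: prior odds 0.124/0.876 = 0.14155; posterior odds 0.84346; posterior probability 0.458.

Analyst A: 0.353; Analyst B: 0.458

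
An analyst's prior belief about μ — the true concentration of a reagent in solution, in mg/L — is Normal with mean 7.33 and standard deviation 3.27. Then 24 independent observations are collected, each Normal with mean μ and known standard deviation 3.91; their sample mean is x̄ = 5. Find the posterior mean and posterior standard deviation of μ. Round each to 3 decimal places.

Prior precision 1/τ₀² = 1/3.27² = 0.0935200; data precision n/σ² = 24/3.91² = 1.56985.
Posterior precision = 0.0935200 + 1.56985 = 1.66337, giving posterior SD = 1/√1.66337 = 0.775.
Posterior mean = (0.0935200·7.33 + 1.56985·5) / 1.66337 = 5.131.

Posterior mean ≈ 5.131; posterior SD ≈ 0.775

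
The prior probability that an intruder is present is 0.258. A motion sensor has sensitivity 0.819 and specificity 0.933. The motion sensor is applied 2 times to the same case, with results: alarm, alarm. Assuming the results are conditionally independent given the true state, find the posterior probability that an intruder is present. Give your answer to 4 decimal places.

Posterior P(H) ≈ 0.9811

Let H be the event that an intruder is present; start with P(H) = 0.258. P('alarm'|H) = 0.819, P('alarm'|¬H) = 0.067.
Update on result 1 ('alarm'): P(H) ← 0.819·0.2580 / (0.819·0.2580 + 0.067·0.7420) = 0.21130/0.26102 = 0.8095.
Update on result 2 ('alarm'): P(H) ← 0.819·0.8095 / (0.819·0.8095 + 0.067·0.1905) = 0.66301/0.67577 = 0.9811.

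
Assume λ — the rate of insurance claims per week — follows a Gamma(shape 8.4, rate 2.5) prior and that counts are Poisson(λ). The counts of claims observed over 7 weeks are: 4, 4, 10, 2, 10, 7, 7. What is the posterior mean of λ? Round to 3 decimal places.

Posterior mean ≈ 5.516

Total count ∑xᵢ = 44 over n = 7 weeks.
Gamma is conjugate to the Poisson likelihood: posterior is Gamma(shape = 8.4+44 = 52.4, rate = 2.5+7 = 9.5).
E[λ | data] = 52.4/9.5 = 5.516.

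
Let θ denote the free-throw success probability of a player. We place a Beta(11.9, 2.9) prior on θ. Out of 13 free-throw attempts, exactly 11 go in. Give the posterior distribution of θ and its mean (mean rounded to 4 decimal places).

Observing 11 successes and 2 failures updates Beta(11.9, 2.9) by adding the success and failure counts to the two shape parameters: α = 11.9+11 = 22.9, β = 2.9+2 = 4.9.
E[θ | data] = 22.9/(22.9+4.9) = 0.8237.

Posterior: Beta(22.9, 4.9); mean ≈ 0.8237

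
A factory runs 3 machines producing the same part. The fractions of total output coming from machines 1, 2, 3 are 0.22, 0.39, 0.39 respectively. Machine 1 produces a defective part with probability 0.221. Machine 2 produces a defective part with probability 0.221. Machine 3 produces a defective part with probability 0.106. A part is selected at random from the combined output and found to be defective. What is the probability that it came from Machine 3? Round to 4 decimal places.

Posterior probability ≈ 0.2347

P(defective|M1) = 0.221; P(defective|M2) = 0.221; P(defective|M3) = 0.106.
Prior × likelihood for each source: 0.22·0.221=0.04862, 0.39·0.221=0.08619, 0.39·0.106=0.04134. Summing gives P(defective) = 0.17615.
P(Machine 3 | defective) = 0.04134 / 0.17615 = 0.2347.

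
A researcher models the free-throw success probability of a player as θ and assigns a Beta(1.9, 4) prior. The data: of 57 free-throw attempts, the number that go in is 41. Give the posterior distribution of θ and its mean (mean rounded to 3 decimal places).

Posterior: Beta(42.9, 20); mean ≈ 0.682

The binomial likelihood is conjugate to the Beta prior: with 41 successes and 16 failures, the posterior is Beta(1.9+41, 4+16) = Beta(42.9, 20).
E[θ | data] = 42.9/(42.9+20) = 0.682.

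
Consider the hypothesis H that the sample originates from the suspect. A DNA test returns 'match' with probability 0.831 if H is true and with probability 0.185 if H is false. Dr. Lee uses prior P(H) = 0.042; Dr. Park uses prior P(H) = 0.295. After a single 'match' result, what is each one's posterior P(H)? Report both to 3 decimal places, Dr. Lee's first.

The likelihood ratio for a 'match' result is 0.831/0.185 = 4.4919.
Dr. Lee: prior odds 0.042/0.958 = 0.043841; posterior odds 0.19693; posterior probability 0.165.
Dr. Park: prior odds 0.295/0.705 = 0.41844; posterior odds 1.8796; posterior probability 0.653.

Dr. Lee: 0.165; Dr. Park: 0.653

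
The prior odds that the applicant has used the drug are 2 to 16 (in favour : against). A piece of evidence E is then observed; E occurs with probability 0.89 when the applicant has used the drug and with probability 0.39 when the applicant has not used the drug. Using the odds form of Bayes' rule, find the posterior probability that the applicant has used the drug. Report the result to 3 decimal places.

Prior odds = 2/16 = 0.12500.
Likelihood ratio for E = 0.89/0.39 = 2.2821.
Posterior odds = prior odds × LR = 0.28526.
Posterior probability = odds/(1+odds) = 0.28526/1.2853 = 0.222.

Posterior probability ≈ 0.222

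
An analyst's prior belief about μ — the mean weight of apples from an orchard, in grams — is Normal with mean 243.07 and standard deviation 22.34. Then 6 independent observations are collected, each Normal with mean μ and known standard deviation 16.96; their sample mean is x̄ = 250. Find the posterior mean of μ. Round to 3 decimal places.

Posterior mean ≈ 249.393

Prior precision 1/τ₀² = 1/22.34² = 0.00200370; data precision n/σ² = 6/16.96² = 0.0208593.
Posterior precision = 0.00200370 + 0.0208593 = 0.0228630.
Posterior mean = (0.00200370·243.07 + 0.0208593·250) / 0.0228630 = 249.393.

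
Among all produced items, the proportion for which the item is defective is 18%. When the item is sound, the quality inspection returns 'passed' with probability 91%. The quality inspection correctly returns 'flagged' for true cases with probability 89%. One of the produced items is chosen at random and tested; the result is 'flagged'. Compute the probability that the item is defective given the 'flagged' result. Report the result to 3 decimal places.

Let H be the event that the item is defective. P(H) = 0.18, so P(¬H) = 0.82. With E the 'flagged' result, P(E|H) = 0.89 and P(E|¬H) = 0.09.
P(E) = 0.89·0.18 + 0.09·0.82 = 0.16020 + 0.073800 = 0.23400.
By Bayes' theorem, P(H|E) = 0.16020 / 0.23400 = 0.685.

P(H | E) ≈ 0.685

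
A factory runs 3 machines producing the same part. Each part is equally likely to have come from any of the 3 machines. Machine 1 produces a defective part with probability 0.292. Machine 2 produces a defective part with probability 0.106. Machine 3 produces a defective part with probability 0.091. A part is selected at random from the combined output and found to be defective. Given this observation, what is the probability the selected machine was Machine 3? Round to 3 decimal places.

Tabulate prior·likelihood by source: [1] prior 0.333333, lik 0.292, product 0.09733; [2] prior 0.333333, lik 0.106, product 0.03533; [3] prior 0.333333, lik 0.091, product 0.03033.
Normalizing constant = 0.16300; the posterior for Machine 3 is its product over the sum, 0.03033/0.16300 = 0.186.

Posterior probability ≈ 0.186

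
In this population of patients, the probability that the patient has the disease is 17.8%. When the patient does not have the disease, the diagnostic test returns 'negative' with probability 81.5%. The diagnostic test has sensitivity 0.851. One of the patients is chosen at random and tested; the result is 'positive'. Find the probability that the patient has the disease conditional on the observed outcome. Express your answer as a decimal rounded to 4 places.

Write H for 'the patient has the disease'. Prior odds H:¬H = 0.178/0.822 = 0.21655. For the 'positive' outcome, the likelihood ratio is 0.851/0.185 = 4.6000.
Posterior odds = 0.21655 × 4.6000 = 0.99611, so P(H|E) = 0.99611/(1+0.99611) = 0.4990.

P(H | E) ≈ 0.4990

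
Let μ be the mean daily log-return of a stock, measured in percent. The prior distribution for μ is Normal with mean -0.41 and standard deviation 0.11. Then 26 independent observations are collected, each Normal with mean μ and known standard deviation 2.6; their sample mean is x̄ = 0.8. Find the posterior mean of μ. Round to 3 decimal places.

Posterior mean ≈ -0.356

Prior precision 1/τ₀² = 1/0.11² = 82.6446; data precision n/σ² = 26/2.6² = 3.84615.
Posterior precision = 82.6446 + 3.84615 = 86.4908.
Posterior mean = (82.6446·-0.41 + 3.84615·0.8) / 86.4908 = -0.356.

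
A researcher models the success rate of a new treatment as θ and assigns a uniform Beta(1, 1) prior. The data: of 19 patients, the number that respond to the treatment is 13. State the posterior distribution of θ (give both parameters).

The binomial likelihood is conjugate to the Beta prior: with 13 successes and 6 failures, the posterior is Beta(1+13, 1+6) = Beta(14, 7).

Posterior: Beta(14, 7)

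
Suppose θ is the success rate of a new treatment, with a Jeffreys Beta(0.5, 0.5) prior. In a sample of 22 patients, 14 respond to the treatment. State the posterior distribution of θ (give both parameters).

Posterior: Beta(14.5, 8.5)

Observing 14 successes and 8 failures updates Beta(0.5, 0.5) by adding the success and failure counts to the two shape parameters: α = 0.5+14 = 14.5, β = 0.5+8 = 8.5.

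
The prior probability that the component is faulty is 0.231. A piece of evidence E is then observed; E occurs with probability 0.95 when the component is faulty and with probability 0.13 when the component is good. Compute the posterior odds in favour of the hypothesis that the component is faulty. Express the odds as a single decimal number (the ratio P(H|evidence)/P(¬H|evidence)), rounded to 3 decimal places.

Prior odds = 0.231/(1−0.231) = 0.30039. In log-odds, ln(0.30039) = -1.2027.
Add log likelihood ratio: ln(7.3077) = 1.9889.
Posterior log-odds = 0.78625, so posterior odds = exp(0.78625) = 2.1952.

Posterior odds ≈ 2.195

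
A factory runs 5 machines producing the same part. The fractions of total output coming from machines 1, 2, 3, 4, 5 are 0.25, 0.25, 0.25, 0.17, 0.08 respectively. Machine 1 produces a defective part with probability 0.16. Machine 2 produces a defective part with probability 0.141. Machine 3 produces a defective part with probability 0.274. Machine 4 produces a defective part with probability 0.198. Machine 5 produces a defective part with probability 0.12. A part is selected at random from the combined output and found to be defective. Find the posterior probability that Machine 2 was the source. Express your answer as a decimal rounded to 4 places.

P(defective|M1) = 0.16; P(defective|M2) = 0.141; P(defective|M3) = 0.274; P(defective|M4) = 0.198; P(defective|M5) = 0.12.
Prior × likelihood for each source: 0.25·0.16=0.04000, 0.25·0.141=0.03525, 0.25·0.274=0.06850, 0.17·0.198=0.03366, 0.08·0.12=0.009600. Summing gives P(defective) = 0.18701.
P(Machine 2 | defective) = 0.03525 / 0.18701 = 0.1885.

Posterior probability ≈ 0.1885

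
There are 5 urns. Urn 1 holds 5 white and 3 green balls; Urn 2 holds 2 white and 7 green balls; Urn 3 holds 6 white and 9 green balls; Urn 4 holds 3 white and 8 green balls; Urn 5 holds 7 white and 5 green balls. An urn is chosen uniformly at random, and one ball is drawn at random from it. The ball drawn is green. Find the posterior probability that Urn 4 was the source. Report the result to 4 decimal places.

Posterior probability ≈ 0.2511

P(green|Urn 1) = 0.375; P(green|Urn 2) = 0.7778; P(green|Urn 3) = 0.6; P(green|Urn 4) = 0.7273; P(green|Urn 5) = 0.4167.
Prior × likelihood for each source: 0.2·0.375=0.07500, 0.2·0.7778=0.1556, 0.2·0.6=0.1200, 0.2·0.7273=0.1455, 0.2·0.4167=0.08333. Summing gives P(green) = 0.57934.
P(Urn 4 | green) = 0.1455 / 0.57934 = 0.2511.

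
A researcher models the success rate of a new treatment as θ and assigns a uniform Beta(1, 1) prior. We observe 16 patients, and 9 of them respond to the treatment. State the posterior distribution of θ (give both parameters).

The binomial likelihood is conjugate to the Beta prior: with 9 successes and 7 failures, the posterior is Beta(1+9, 1+7) = Beta(10, 8).

Posterior: Beta(10, 8)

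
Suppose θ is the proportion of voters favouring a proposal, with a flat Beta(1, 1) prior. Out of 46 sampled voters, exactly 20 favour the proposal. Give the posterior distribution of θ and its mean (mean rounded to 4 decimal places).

Posterior: Beta(21, 27); mean ≈ 0.4375

Observing 20 successes and 26 failures updates Beta(1, 1) by adding the success and failure counts to the two shape parameters: α = 1+20 = 21, β = 1+26 = 27.
E[θ | data] = 21/(21+27) = 0.4375.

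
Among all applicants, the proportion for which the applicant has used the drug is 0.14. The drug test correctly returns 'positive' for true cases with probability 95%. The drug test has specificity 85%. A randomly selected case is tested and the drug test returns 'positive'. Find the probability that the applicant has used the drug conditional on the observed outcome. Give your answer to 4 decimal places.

P(H | E) ≈ 0.5076

Write H for 'the applicant has used the drug'. Prior odds H:¬H = 0.14/0.86 = 0.16279. For the 'positive' outcome, the likelihood ratio is 0.95/0.15 = 6.3333.
Posterior odds = 0.16279 × 6.3333 = 1.0310, so P(H|E) = 1.0310/(1+1.0310) = 0.5076.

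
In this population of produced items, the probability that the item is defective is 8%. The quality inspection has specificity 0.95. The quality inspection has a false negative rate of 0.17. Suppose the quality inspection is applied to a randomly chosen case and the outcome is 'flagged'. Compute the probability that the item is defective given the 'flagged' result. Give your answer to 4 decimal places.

Write H for 'the item is defective'. Prior odds H:¬H = 0.08/0.92 = 0.086957. For the 'flagged' outcome, the likelihood ratio is 0.83/0.05 = 16.600.
Posterior odds = 0.086957 × 16.600 = 1.4435, so P(H|E) = 1.4435/(1+1.4435) = 0.5907.

P(H | E) ≈ 0.5907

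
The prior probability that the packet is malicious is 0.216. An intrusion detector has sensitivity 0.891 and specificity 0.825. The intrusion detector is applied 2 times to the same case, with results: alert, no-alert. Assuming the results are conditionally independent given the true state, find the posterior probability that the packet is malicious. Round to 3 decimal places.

Posterior P(H) ≈ 0.156

Let H be the event that the packet is malicious; start with P(H) = 0.216. P('alert'|H) = 0.891, P('alert'|¬H) = 0.175.
Update on result 1 ('alert'): P(H) ← 0.891·0.2160 / (0.891·0.2160 + 0.175·0.7840) = 0.19246/0.32966 = 0.5838.
Update on result 2 ('no-alert'): P(H) ← 0.109·0.5838 / (0.109·0.5838 + 0.825·0.4162) = 0.063635/0.40699 = 0.1564.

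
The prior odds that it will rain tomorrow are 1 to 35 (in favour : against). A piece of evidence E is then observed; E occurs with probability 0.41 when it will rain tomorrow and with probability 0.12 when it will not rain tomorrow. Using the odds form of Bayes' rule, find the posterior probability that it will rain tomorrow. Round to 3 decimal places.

Prior odds = 1/35 = 0.028571. In log-odds, ln(0.028571) = -3.5553.
Add log likelihood ratio: ln(3.4167) = 1.2287.
Posterior log-odds = -2.3267, so posterior odds = exp(-2.3267) = 0.097619. Converting, P(H|E) = 0.097619/1.0976 = 0.089.

Posterior probability ≈ 0.089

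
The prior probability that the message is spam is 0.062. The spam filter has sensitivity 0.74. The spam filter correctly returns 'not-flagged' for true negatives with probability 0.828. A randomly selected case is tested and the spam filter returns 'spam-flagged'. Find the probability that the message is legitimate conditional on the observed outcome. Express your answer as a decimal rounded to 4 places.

Let H be the event that the message is spam. P(H) = 0.062, so P(¬H) = 0.938. With E the 'spam-flagged' result, P(E|H) = 0.74 and P(E|¬H) = 0.172.
P(E) = 0.74·0.062 + 0.172·0.938 = 0.045880 + 0.16134 = 0.20722.
By Bayes' theorem, P(H|E) = 0.045880 / 0.20722 = 0.2214. Hence P(¬H|E) = 1 − 0.2214 = 0.7786.

P(¬H | E) ≈ 0.7786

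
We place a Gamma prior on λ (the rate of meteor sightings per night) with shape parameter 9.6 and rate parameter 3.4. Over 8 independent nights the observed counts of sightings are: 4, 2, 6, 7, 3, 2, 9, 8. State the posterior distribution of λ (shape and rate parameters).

Posterior: Gamma(shape=50.6, rate=11.4)

The Poisson likelihood adds the total count to the shape and the number of exposure periods to the rate. Here ∑xᵢ = 41 and n = 8, so shape 9.6→50.6 and rate 3.4→11.4.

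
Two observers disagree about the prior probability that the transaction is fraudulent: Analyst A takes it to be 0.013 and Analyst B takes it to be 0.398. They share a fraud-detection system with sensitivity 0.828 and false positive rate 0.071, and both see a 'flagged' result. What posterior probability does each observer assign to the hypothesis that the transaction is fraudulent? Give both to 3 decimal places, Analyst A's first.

The likelihood ratio for a 'flagged' result is 0.828/0.071 = 11.662.
Analyst A: prior odds 0.013/0.987 = 0.013171; posterior odds 0.15360; posterior probability 0.133.
Analyst B: prior odds 0.398/0.602 = 0.66113; posterior odds 7.7101; posterior probability 0.885.

Analyst A: 0.133; Analyst B: 0.885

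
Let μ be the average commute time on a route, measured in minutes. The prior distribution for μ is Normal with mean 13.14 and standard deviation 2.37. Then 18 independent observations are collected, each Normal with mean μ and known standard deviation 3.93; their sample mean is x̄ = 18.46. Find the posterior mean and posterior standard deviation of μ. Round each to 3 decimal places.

With known σ, the Normal prior is conjugate. Weight on the data is w = (n/σ²)/(n/σ² + 1/τ₀²) = 1.16543/(1.16543+0.178034) = 0.86748.
Posterior mean = w·x̄ + (1−w)·μ₀ = 0.86748·18.46 + 0.13252·13.14 = 17.755. Posterior variance = 1/(1.16543+0.178034) = 0.744343, so SD = 0.863.

Posterior mean ≈ 17.755; posterior SD ≈ 0.863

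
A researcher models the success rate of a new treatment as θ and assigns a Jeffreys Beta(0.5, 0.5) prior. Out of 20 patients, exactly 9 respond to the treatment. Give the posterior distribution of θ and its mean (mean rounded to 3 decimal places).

Observing 9 successes and 11 failures updates Beta(0.5, 0.5) by adding the success and failure counts to the two shape parameters: α = 0.5+9 = 9.5, β = 0.5+11 = 11.5.
E[θ | data] = 9.5/(9.5+11.5) = 0.452.

Posterior: Beta(9.5, 11.5); mean ≈ 0.452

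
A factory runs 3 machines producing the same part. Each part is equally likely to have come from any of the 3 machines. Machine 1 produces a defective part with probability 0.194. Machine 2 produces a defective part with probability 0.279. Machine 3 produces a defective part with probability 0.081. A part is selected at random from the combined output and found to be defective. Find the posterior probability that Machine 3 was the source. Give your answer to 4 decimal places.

Tabulate prior·likelihood by source: [1] prior 0.333333, lik 0.194, product 0.06467; [2] prior 0.333333, lik 0.279, product 0.09300; [3] prior 0.333333, lik 0.081, product 0.02700.
Normalizing constant = 0.18467; the posterior for Machine 3 is its product over the sum, 0.02700/0.18467 = 0.1462.

Posterior probability ≈ 0.1462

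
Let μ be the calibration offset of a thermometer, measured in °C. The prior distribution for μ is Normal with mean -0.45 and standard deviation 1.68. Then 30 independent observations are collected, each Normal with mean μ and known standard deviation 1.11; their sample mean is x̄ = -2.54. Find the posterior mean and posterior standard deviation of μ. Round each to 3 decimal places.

Posterior mean ≈ -2.510; posterior SD ≈ 0.201

Prior precision 1/τ₀² = 1/1.68² = 0.354308; data precision n/σ² = 30/1.11² = 24.3487.
Posterior precision = 0.354308 + 24.3487 = 24.7030, giving posterior SD = 1/√24.7030 = 0.201.
Posterior mean = (0.354308·-0.45 + 24.3487·-2.54) / 24.7030 = -2.510.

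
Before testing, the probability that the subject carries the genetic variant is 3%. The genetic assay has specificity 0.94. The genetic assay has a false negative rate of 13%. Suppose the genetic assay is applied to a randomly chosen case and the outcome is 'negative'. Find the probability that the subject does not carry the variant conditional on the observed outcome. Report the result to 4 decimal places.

P(¬H | E) ≈ 0.9957

Write H for 'the subject carries the genetic variant'. Prior odds H:¬H = 0.03/0.97 = 0.030928. For the 'negative' outcome, the likelihood ratio is 0.13/0.94 = 0.13830.
Posterior odds = 0.030928 × 0.13830 = 0.0042773, so P(H|E) = 0.0042773/(1+0.0042773) = 0.0043. Then P(¬H|E) = 1 − 0.0043 = 0.9957.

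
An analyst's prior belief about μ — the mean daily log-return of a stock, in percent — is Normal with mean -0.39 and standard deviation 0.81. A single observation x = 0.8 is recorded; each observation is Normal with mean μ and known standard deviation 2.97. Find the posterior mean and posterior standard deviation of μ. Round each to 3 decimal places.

Posterior mean ≈ -0.308; posterior SD ≈ 0.781

Prior precision 1/τ₀² = 1/0.81² = 1.52416; data precision n/σ² = 1/2.97² = 0.113367.
Posterior precision = 1.52416 + 0.113367 = 1.63753, giving posterior SD = 1/√1.63753 = 0.781.
Posterior mean = (1.52416·-0.39 + 0.113367·0.8) / 1.63753 = -0.308.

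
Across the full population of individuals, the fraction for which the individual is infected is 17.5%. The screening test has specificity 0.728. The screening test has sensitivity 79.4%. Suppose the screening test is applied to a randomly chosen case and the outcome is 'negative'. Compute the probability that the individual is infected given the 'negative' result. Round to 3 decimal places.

P(H | E) ≈ 0.057

Write H for 'the individual is infected'. Prior odds H:¬H = 0.175/0.825 = 0.21212. For the 'negative' outcome, the likelihood ratio is 0.206/0.728 = 0.28297.
Posterior odds = 0.21212 × 0.28297 = 0.060023, so P(H|E) = 0.060023/(1+0.060023) = 0.057.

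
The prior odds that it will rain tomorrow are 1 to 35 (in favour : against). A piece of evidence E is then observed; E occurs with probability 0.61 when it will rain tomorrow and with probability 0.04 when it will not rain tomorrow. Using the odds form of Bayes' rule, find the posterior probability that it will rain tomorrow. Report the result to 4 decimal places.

Posterior probability ≈ 0.3035

Prior odds = 1/35 = 0.028571. In log-odds, ln(0.028571) = -3.5553.
Add log likelihood ratio: ln(15.250) = 2.7246.
Posterior log-odds = -0.83077, so posterior odds = exp(-0.83077) = 0.43571. Converting, P(H|E) = 0.43571/1.4357 = 0.3035.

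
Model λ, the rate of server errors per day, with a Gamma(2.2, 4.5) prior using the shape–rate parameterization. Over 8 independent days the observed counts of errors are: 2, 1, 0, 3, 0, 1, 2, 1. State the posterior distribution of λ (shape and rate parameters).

The Poisson likelihood adds the total count to the shape and the number of exposure periods to the rate. Here ∑xᵢ = 10 and n = 8, so shape 2.2→12.2 and rate 4.5→12.5.

Posterior: Gamma(shape=12.2, rate=12.5)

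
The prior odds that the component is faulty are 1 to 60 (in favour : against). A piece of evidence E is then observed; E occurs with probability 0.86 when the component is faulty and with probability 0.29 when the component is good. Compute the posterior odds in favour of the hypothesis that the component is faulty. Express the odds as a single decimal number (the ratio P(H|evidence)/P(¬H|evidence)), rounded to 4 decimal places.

Posterior odds ≈ 0.0494

Prior odds = 1/60 = 0.016667.
Likelihood ratio for E = 0.86/0.29 = 2.9655.
Posterior odds = prior odds × LR = 0.049425.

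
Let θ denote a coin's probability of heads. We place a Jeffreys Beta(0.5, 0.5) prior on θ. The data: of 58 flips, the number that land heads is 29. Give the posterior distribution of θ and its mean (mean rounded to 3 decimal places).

The binomial likelihood is conjugate to the Beta prior: with 29 successes and 29 failures, the posterior is Beta(0.5+29, 0.5+29) = Beta(29.5, 29.5).
Posterior mean = α/(α+β) = 29.5/59 = 0.500.

Posterior: Beta(29.5, 29.5); mean ≈ 0.500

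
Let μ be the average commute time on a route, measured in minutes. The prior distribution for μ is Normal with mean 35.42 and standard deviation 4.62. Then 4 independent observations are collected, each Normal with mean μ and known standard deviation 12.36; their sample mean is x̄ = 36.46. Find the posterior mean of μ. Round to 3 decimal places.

Prior precision 1/τ₀² = 1/4.62² = 0.0468507; data precision n/σ² = 4/12.36² = 0.0261832.
Posterior precision = 0.0468507 + 0.0261832 = 0.0730339.
Posterior mean = (0.0468507·35.42 + 0.0261832·36.46) / 0.0730339 = 35.793.

Posterior mean ≈ 35.793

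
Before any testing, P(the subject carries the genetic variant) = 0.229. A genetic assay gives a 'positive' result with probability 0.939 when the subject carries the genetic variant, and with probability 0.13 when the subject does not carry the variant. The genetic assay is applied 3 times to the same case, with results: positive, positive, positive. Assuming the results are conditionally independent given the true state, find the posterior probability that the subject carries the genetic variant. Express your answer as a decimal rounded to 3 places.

Let H be the event that the subject carries the genetic variant; start with P(H) = 0.229. P('positive'|H) = 0.939, P('positive'|¬H) = 0.13.
Update on result 1 ('positive'): P(H) ← 0.939·0.2290 / (0.939·0.2290 + 0.13·0.7710) = 0.21503/0.31526 = 0.6821.
Update on result 2 ('positive'): P(H) ← 0.939·0.6821 / (0.939·0.6821 + 0.13·0.3179) = 0.64047/0.68180 = 0.9394.
Update on result 3 ('positive'): P(H) ← 0.939·0.9394 / (0.939·0.9394 + 0.13·0.0606) = 0.88208/0.88996 = 0.9911.

Posterior P(H) ≈ 0.991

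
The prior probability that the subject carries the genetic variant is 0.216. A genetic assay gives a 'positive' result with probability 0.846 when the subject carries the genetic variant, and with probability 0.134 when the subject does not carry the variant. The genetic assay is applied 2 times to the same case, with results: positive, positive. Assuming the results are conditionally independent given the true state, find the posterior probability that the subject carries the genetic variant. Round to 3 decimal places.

Let H be the event that the subject carries the genetic variant; start with P(H) = 0.216. P('positive'|H) = 0.846, P('positive'|¬H) = 0.134.
Update on result 1 ('positive'): P(H) ← 0.846·0.2160 / (0.846·0.2160 + 0.134·0.7840) = 0.18274/0.28779 = 0.6350.
Update on result 2 ('positive'): P(H) ← 0.846·0.6350 / (0.846·0.6350 + 0.134·0.3650) = 0.53717/0.58609 = 0.9165.

Posterior P(H) ≈ 0.917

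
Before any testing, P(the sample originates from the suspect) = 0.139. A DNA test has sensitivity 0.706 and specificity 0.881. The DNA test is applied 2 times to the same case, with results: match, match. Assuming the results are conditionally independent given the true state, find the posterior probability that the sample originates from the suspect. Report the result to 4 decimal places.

Posterior P(H) ≈ 0.8504

With H the event that the sample originates from the suspect, the joint likelihood of the observed sequence is P(data|H) = 0.706·0.706 = 0.49844 and P(data|¬H) = 0.119·0.119 = 0.014161.
Bayes: P(H|data) = 0.139·0.49844 / (0.139·0.49844 + 0.861·0.014161) = 0.069283/0.081475 = 0.8504.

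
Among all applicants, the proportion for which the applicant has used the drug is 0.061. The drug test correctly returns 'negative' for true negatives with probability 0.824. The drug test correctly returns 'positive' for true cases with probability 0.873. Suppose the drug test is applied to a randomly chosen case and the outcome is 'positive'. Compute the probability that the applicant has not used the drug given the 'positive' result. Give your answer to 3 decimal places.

Let H be the event that the applicant has used the drug. P(H) = 0.061, so P(¬H) = 0.939. With E the 'positive' result, P(E|H) = 0.873 and P(E|¬H) = 0.176.
P(E) = 0.873·0.061 + 0.176·0.939 = 0.053253 + 0.16526 = 0.21852.
By Bayes' theorem, P(H|E) = 0.053253 / 0.21852 = 0.244. Hence P(¬H|E) = 1 − 0.244 = 0.756.

P(¬H | E) ≈ 0.756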